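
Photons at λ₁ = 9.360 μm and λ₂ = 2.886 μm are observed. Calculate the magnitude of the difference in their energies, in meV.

Using E = hc/λ: E₁ = 2.1223 × 10^-20 J, E₂ = 6.8830 × 10^-20 J.
|ΔE| = |2.1223 × 10^-20 − 6.8830 × 10^-20| = 4.76 × 10^-20 J = 297 meV.

297 meV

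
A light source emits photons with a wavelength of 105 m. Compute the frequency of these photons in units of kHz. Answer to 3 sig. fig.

2860 kHz

For a photon f = c/λ, so f = 2.855 × 10^6 Hz.
Converting to kHz: f = 2855 kHz ≈ 2860 kHz.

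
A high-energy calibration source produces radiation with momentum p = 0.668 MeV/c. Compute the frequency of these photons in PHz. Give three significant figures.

1.62 × 10^5 PHz

First convert: p = 0.668 MeV/c = 3.5700 × 10^-22 kg·m/s.
The photon relation is f = pc/h, giving f = 1.615 × 10^20 Hz.
Converting to PHz: f = 161500 PHz ≈ 1.62 × 10^5 PHz.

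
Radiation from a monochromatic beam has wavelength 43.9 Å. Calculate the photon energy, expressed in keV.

Convert to SI: λ = 43.9 Å = 4.39e-9 m.
Since E = hc/λ for a photon, E = 4.525e-17 J.
Converting to keV: E = 0.2824 keV ≈ 0.282 keV.

0.282 keV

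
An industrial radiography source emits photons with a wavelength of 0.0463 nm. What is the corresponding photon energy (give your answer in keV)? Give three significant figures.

26.8 keV

Take h = 6.62607015e-34 J·s, c = 2.99792458e8 m/s, 1 eV = 1.602176634e-19 J.
First convert: λ = 0.0463 nm = 4.63e-11 m.
The photon relation is E = hc/λ, giving E = 4.290e-15 J.
Converting to keV: E = 26.78 keV ≈ 26.8 keV.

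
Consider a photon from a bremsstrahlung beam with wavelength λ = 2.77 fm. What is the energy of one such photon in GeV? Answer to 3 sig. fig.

0.448 GeV

First convert: λ = 2.77 fm = 2.77e-15 m.
The photon relation is E = hc/λ, giving E = 7.171e-11 J.
Converting to GeV: E = 0.4476 GeV ≈ 0.448 GeV.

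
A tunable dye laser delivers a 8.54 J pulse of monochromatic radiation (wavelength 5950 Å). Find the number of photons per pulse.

2.56 × 10^19 photons

Per-photon energy: E = 3.339 × 10^-19 J (from wavelength = 5950 Å).
N = E_total / E_photon = 8.54 J / 3.339 × 10^-19 J = 2.56 × 10^19.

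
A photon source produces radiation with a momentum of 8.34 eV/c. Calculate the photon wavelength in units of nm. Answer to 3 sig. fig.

149 nm

(h = 6.62607015 × 10^-34 J·s, c = 2.99792458 × 10^8 m/s, 1 eV = 1.602176634 × 10^-19 J.)
Convert to SI: p = 8.34 eV/c = 4.4571 × 10^-27 kg·m/s.
Since λ = h/p for a photon, λ = 1.487 × 10^-7 m.
Converting to nm: λ = 148.7 nm ≈ 149 nm.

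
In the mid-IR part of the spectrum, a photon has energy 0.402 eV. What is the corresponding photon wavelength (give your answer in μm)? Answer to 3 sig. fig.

3.08 μm

In SI units: E = 0.402 eV = 6.4408 × 10^-20 J.
For a photon λ = hc/E, so λ = 3.084 × 10^-6 m.
Converting to μm: λ = 3.084 μm ≈ 3.08 μm.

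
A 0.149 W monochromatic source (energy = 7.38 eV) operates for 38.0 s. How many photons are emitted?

4.79 × 10^18 photons

Total energy: E_total = P·t = 0.149 × 38.0 = 5.662 J.
Per-photon energy: E = 1.182 × 10^-18 J.
N = E_total / E_photon = 4.79 × 10^18.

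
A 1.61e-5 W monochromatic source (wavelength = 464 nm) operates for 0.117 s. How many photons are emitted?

4.40e12 photons

Total energy: E_total = P·t = 1.61e-5 × 0.117 = 1.884e-6 J.
Per-photon energy: E = 4.281e-19 J.
N = E_total / E_photon = 4.40e12.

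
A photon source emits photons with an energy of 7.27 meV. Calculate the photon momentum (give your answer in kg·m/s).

In SI units: E = 7.27 meV = 1.1648e-21 J.
For a photon p = E/c, so p = 3.885e-30 kg·m/s.
So p ≈ 3.89e-30 kg·m/s.

3.89e-30 kg·m/s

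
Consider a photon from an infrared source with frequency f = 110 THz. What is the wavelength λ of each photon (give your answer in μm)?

2.73 μm

Take c = 2.99792458 × 10^8 m/s.
In SI units: f = 110 THz = 1.10 × 10^14 Hz.
Since λ = c/f for a photon, λ = 2.725 × 10^-6 m.
Converting to μm: λ = 2.725 μm ≈ 2.73 μm.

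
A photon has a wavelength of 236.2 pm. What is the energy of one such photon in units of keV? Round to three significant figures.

5.25 keV

Convert to SI: λ = 236.2 pm = 2.362·10^-10 m.
For a photon E = hc/λ, so E = 8.410·10^-16 J.
Converting to keV: E = 5.249 keV ≈ 5.25 keV.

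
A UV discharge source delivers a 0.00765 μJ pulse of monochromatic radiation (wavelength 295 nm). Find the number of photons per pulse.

1.14e10 photons

Per-photon energy: E = 6.734e-19 J (from wavelength = 295 nm).
N = E_total / E_photon = 7.65e-9 J / 6.734e-19 J = 1.14e10.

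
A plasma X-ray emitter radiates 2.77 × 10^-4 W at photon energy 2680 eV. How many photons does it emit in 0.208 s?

1.34 × 10^11 photons

Total energy: E_total = P·t = 2.77 × 10^-4 × 0.208 = 5.762 × 10^-5 J.
Per-photon energy: E = 4.294 × 10^-16 J.
N = E_total / E_photon = 1.34 × 10^11.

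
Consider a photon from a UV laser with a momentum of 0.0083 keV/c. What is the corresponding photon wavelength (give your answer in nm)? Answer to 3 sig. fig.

In SI units: p = 0.0083 keV/c = 4.4358 × 10^-27 kg·m/s.
For a photon λ = h/p, so λ = 1.494 × 10^-7 m.
Converting to nm: λ = 149.4 nm ≈ 149 nm.

149 nm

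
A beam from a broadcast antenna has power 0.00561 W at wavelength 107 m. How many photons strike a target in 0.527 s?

1.59 × 10^24 photons

Total energy: E_total = P·t = 0.00561 × 0.527 = 0.002956 J.
Per-photon energy: E = 1.856 × 10^-27 J.
N = E_total / E_photon = 1.59 × 10^24.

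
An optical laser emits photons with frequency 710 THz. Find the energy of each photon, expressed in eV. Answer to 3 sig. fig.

(h = 6.62607015 × 10^-34 J·s, 1 eV = 1.602176634 × 10^-19 J.)
First convert: f = 710 THz = 7.10 × 10^14 Hz.
For a photon E = hf, so E = 4.705 × 10^-19 J.
Converting to eV: E = 2.936 eV ≈ 2.94 eV.

2.94 eV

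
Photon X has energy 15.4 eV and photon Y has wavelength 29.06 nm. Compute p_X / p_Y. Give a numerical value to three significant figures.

0.361

p_X = 8.230 × 10^-27 kg·m/s (from energy = 15.4 eV, via p = E/c).
p_Y = 2.280 × 10^-26 kg·m/s (from wavelength = 29.06 nm, via p = h/λ).
Ratio = 8.230 × 10^-27 / 2.280 × 10^-26 = 0.361.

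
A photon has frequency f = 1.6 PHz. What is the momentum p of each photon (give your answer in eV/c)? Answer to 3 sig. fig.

6.62 eV/c

In SI units: f = 1.6 PHz = 1.6e15 Hz.
For a photon p = hf/c, so p = 3.536e-27 kg·m/s.
Converting to eV/c: p = 6.617 eV/c ≈ 6.62 eV/c.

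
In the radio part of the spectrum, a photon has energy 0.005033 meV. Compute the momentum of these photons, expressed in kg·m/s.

Use c = 2.99792458e8 m/s, 1 eV = 1.602176634e-19 J.
In SI units: E = 0.005033 meV = 8.0638e-25 J.
For a photon p = E/c, so p = 2.690e-33 kg·m/s.
So p ≈ 2.69e-33 kg·m/s.

2.69e-33 kg·m/s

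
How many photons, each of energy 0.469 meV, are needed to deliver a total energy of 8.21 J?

Per-photon energy: E = 7.514e-23 J (from energy = 0.469 meV).
N = E_total / E_photon = 8.21 J / 7.514e-23 J = 1.09e23.

1.09e23 photons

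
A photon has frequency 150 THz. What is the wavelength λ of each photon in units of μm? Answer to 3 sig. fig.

(c = 2.99792458e8 m/s.)
First convert: f = 150 THz = 1.50e14 Hz.
The photon relation is λ = c/f, giving λ = 1.999e-6 m.
Converting to μm: λ = 1.999 μm ≈ 2.00 μm.

2.00 μm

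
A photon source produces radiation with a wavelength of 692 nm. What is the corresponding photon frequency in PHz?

Use c = 2.99792458 × 10^8 m/s.
In SI units: λ = 692 nm = 6.92 × 10^-7 m.
Apply f = c/λ: f = 4.332 × 10^14 Hz.
Converting to PHz: f = 0.4332 PHz ≈ 0.433 PHz.

0.433 PHz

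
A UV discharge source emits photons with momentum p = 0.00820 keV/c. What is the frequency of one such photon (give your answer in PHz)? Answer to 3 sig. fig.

1.98 PHz

Take h = 6.62607015e-34 J·s, c = 2.99792458e8 m/s, 1 eV = 1.602176634e-19 J.
Convert to SI: p = 0.00820 keV/c = 4.3823e-27 kg·m/s.
The photon relation is f = pc/h, giving f = 1.983e15 Hz.
Converting to PHz: f = 1.983 PHz ≈ 1.98 PHz.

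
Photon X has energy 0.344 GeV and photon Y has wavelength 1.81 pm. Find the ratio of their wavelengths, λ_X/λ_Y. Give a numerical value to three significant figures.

λ_X = 3.604 × 10^-15 m (from energy = 0.344 GeV, via λ = hc/E).
λ_Y = 1.810 × 10^-12 m (from wavelength = 1.81 pm, via λ given directly).
Ratio = 3.604 × 10^-15 / 1.810 × 10^-12 = 1.99 × 10^-3.

1.99 × 10^-3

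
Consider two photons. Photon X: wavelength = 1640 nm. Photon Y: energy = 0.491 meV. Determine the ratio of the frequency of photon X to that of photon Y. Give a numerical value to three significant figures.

f_X = 1.828 × 10^14 Hz (from wavelength = 1640 nm, via f = c/λ).
f_Y = 1.187 × 10^11 Hz (from energy = 0.491 meV, via f = E/h).
Ratio = 1.828 × 10^14 / 1.187 × 10^11 = 1540.

1540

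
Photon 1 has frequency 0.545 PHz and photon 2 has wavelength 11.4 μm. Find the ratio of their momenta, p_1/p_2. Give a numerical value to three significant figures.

p_1 = 1.205e-27 kg·m/s (from frequency = 0.545 PHz, via p = hf/c).
p_2 = 5.812e-29 kg·m/s (from wavelength = 11.4 μm, via p = h/λ).
Ratio = 1.205e-27 / 5.812e-29 = 20.7.

20.7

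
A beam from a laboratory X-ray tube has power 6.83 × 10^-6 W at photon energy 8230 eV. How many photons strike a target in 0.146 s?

Total energy: E_total = P·t = 6.83 × 10^-6 × 0.146 = 9.972 × 10^-7 J.
Per-photon energy: E = 1.319 × 10^-15 J.
N = E_total / E_photon = 7.56 × 10^8.

7.56 × 10^8 photons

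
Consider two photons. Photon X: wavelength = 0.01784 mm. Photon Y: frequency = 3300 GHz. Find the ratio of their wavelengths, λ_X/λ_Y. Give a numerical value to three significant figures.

λ_X = 1.784 × 10^-5 m (from wavelength = 0.01784 mm, via λ given directly).
λ_Y = 9.085 × 10^-5 m (from frequency = 3300 GHz, via λ = c/f).
Ratio = 1.784 × 10^-5 / 9.085 × 10^-5 = 0.196.

0.196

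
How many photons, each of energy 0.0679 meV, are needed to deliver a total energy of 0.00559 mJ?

Per-photon energy: E = 1.088 × 10^-23 J (from energy = 0.0679 meV).
N = E_total / E_photon = 5.59 × 10^-6 J / 1.088 × 10^-23 J = 5.14 × 10^17.

5.14 × 10^17 photons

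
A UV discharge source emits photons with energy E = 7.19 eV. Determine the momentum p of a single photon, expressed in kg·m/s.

(c = 2.99792458e8 m/s, 1 eV = 1.602176634e-19 J.)
First convert: E = 7.19 eV = 1.1520e-18 J.
Apply p = E/c: p = 3.843e-27 kg·m/s.
So p ≈ 3.84e-27 kg·m/s.

3.84e-27 kg·m/s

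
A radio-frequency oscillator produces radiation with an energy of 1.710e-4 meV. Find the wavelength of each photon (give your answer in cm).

(h = 6.62607015e-34 J·s, c = 2.99792458e8 m/s, 1 eV = 1.602176634e-19 J.)
First convert: E = 1.710e-4 meV = 2.7397e-26 J.
The photon relation is λ = hc/E, giving λ = 7.251 m.
Converting to cm: λ = 725.1 cm ≈ 725 cm.

725 cm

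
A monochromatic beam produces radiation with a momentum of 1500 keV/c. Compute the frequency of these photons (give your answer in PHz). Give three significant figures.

3.63·10^5 PHz

(h = 6.62607015·10^-34 J·s, c = 2.99792458·10^8 m/s, 1 eV = 1.602176634·10^-19 J.)
First convert: p = 1500 keV/c = 8.0164·10^-22 kg·m/s.
Apply f = pc/h: f = 3.627·10^20 Hz.
Converting to PHz: f = 362700 PHz ≈ 3.63·10^5 PHz.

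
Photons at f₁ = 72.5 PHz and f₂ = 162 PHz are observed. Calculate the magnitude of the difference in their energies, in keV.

Using E = hf: E₁ = 4.804 × 10^-17 J, E₂ = 1.073 × 10^-16 J.
|ΔE| = |4.804 × 10^-17 − 1.073 × 10^-16| = 5.93 × 10^-17 J = 0.370 keV.

0.370 keV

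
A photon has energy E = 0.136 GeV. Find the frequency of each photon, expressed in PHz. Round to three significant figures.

In SI units: E = 0.136 GeV = 2.1790e-11 J.
Since f = E/h for a photon, f = 3.288e22 Hz.
Converting to PHz: f = 3.288e7 PHz ≈ 3.29e7 PHz.

3.29e7 PHz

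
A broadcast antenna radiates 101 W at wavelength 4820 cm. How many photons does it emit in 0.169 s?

4.14e27 photons

Total energy: E_total = P·t = 101 × 0.169 = 17.07 J.
Per-photon energy: E = 4.121e-27 J.
N = E_total / E_photon = 4.14e27.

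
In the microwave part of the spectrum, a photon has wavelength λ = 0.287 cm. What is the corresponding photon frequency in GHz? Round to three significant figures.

Take c = 2.99792458e8 m/s.
In SI units: λ = 0.287 cm = 0.00287 m.
The photon relation is f = c/λ, giving f = 1.045e11 Hz.
Converting to GHz: f = 104.5 GHz ≈ 104 GHz.

104 GHz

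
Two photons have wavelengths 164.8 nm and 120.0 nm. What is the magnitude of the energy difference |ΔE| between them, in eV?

2.81 eV

Using E = hc/λ: E₁ = 1.2054·10^-18 J, E₂ = 1.6554·10^-18 J.
|ΔE| = |1.2054·10^-18 − 1.6554·10^-18| = 4.50·10^-19 J = 2.81 eV.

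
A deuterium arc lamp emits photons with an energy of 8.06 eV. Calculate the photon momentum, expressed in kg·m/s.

Use c = 2.99792458e8 m/s, 1 eV = 1.602176634e-19 J.
In SI units: E = 8.06 eV = 1.2914e-18 J.
For a photon p = E/c, so p = 4.307e-27 kg·m/s.
So p ≈ 4.31e-27 kg·m/s.

4.31e-27 kg·m/s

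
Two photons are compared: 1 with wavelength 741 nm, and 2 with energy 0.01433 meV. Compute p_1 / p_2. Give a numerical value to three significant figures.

p_1 = 8.942e-28 kg·m/s (from wavelength = 741 nm, via p = h/λ).
p_2 = 7.658e-33 kg·m/s (from energy = 0.01433 meV, via p = E/c).
Ratio = 8.942e-28 / 7.658e-33 = 1.17e5.

1.17e5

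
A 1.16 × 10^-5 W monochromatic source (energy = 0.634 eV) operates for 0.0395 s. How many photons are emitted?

Total energy: E_total = P·t = 1.16 × 10^-5 × 0.0395 = 4.582 × 10^-7 J.
Per-photon energy: E = 1.016 × 10^-19 J.
N = E_total / E_photon = 4.51 × 10^12.

4.51 × 10^12 photons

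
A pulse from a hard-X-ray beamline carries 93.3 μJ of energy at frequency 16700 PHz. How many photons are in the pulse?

8.43 × 10^9 photons

Per-photon energy: E = 1.107 × 10^-14 J (from frequency = 16700 PHz).
N = E_total / E_photon = 9.33 × 10^-5 J / 1.107 × 10^-14 J = 8.43 × 10^9.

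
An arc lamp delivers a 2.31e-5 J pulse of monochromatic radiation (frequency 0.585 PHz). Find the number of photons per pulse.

Per-photon energy: E = 3.876e-19 J (from frequency = 0.585 PHz).
N = E_total / E_photon = 2.31e-5 J / 3.876e-19 J = 5.96e13.

5.96e13 photons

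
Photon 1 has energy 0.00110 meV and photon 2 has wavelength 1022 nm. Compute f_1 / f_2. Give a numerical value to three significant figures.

f_1 = 2.660e8 Hz (from energy = 0.00110 meV, via f = E/h).
f_2 = 2.933e14 Hz (from wavelength = 1022 nm, via f = c/λ).
Ratio = 2.660e8 / 2.933e14 = 9.07e-7.

9.07e-7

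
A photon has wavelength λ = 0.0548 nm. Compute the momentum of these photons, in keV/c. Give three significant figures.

22.6 keV/c

In SI units: λ = 0.0548 nm = 5.48e-11 m.
For a photon p = h/λ, so p = 1.209e-23 kg·m/s.
Converting to keV/c: p = 22.62 keV/c ≈ 22.6 keV/c.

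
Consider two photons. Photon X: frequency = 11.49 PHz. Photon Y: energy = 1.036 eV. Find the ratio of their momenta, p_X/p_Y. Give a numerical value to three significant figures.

45.9

p_X = 2.540 × 10^-26 kg·m/s (from frequency = 11.49 PHz, via p = hf/c).
p_Y = 5.537 × 10^-28 kg·m/s (from energy = 1.036 eV, via p = E/c).
Ratio = 2.540 × 10^-26 / 5.537 × 10^-28 = 45.9.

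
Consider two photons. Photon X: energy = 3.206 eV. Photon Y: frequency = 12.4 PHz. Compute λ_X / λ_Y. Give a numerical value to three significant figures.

λ_X = 3.867 × 10^-7 m (from energy = 3.206 eV, via λ = hc/E).
λ_Y = 2.418 × 10^-8 m (from frequency = 12.4 PHz, via λ = c/f).
Ratio = 3.867 × 10^-7 / 2.418 × 10^-8 = 16.0.

16.0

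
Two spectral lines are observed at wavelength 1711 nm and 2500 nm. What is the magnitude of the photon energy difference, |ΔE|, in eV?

Using E = hc/λ: E₁ = 1.1610e-19 J, E₂ = 7.9458e-20 J.
|ΔE| = |1.1610e-19 − 7.9458e-20| = 3.66e-20 J = 0.229 eV.

0.229 eV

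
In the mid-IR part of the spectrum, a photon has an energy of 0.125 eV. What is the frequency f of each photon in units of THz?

30.2 THz

First convert: E = 0.125 eV = 2.0027e-20 J.
Apply f = E/h: f = 3.022e13 Hz.
Converting to THz: f = 30.22 THz ≈ 30.2 THz.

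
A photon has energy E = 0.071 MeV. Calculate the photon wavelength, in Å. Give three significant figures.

0.175 Å

In SI units: E = 0.071 MeV = 1.1375e-14 J.
Apply λ = hc/E: λ = 1.746e-11 m.
Converting to Å: λ = 0.1746 Å ≈ 0.175 Å.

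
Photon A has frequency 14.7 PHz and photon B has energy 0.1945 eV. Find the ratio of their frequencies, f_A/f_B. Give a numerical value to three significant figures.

313

f_A = 1.470 × 10^16 Hz (from frequency = 14.7 PHz, via f given directly).
f_B = 4.703 × 10^13 Hz (from energy = 0.1945 eV, via f = E/h).
Ratio = 1.470 × 10^16 / 4.703 × 10^13 = 313.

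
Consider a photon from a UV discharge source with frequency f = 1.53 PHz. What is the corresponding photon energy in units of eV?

Convert to SI: f = 1.53 PHz = 1.53e15 Hz.
The photon relation is E = hf, giving E = 1.014e-18 J.
Converting to eV: E = 6.328 eV ≈ 6.33 eV.

6.33 eV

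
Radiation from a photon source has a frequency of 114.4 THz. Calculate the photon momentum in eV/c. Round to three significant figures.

0.473 eV/c

Take h = 6.62607015 × 10^-34 J·s, c = 2.99792458 × 10^8 m/s, 1 eV = 1.602176634 × 10^-19 J.
First convert: f = 114.4 THz = 1.144 × 10^14 Hz.
Since p = hf/c for a photon, p = 2.528 × 10^-28 kg·m/s.
Converting to eV/c: p = 0.4731 eV/c ≈ 0.473 eV/c.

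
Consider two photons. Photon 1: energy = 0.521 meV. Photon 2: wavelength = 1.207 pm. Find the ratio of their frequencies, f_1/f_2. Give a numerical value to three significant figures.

5.07e-10

f_1 = 1.260e11 Hz (from energy = 0.521 meV, via f = E/h).
f_2 = 2.484e20 Hz (from wavelength = 1.207 pm, via f = c/λ).
Ratio = 1.260e11 / 2.484e20 = 5.07e-10.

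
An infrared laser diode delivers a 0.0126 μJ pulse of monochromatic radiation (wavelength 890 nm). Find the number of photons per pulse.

5.65e10 photons

Per-photon energy: E = 2.232e-19 J (from wavelength = 890 nm).
N = E_total / E_photon = 1.26e-8 J / 2.232e-19 J = 5.65e10.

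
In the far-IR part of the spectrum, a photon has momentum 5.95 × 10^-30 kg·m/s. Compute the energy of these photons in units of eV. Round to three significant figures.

Take c = 2.99792458 × 10^8 m/s, 1 eV = 1.602176634 × 10^-19 J.
The photon relation is E = pc, giving E = 1.784 × 10^-21 J.
Converting to eV: E = 0.01113 eV ≈ 0.0111 eV.

0.0111 eV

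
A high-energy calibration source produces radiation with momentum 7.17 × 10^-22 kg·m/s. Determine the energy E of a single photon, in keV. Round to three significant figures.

Since E = pc for a photon, E = 2.150 × 10^-13 J.
Converting to keV: E = 1342 keV ≈ 1340 keV.

1340 keV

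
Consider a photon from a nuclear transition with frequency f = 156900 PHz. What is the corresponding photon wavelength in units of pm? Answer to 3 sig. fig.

First convert: f = 156900 PHz = 1.569e20 Hz.
Since λ = c/f for a photon, λ = 1.911e-12 m.
Converting to pm: λ = 1.911 pm ≈ 1.91 pm.

1.91 pm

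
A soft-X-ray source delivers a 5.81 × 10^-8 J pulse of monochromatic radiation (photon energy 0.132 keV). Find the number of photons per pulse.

2.75 × 10^9 photons

Per-photon energy: E = 2.115 × 10^-17 J (from energy = 0.132 keV).
N = E_total / E_photon = 5.81 × 10^-8 J / 2.115 × 10^-17 J = 2.75 × 10^9.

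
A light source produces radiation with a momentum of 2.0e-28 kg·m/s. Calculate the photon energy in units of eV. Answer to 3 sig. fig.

Take c = 2.99792458e8 m/s, 1 eV = 1.602176634e-19 J.
For a photon E = pc, so E = 5.996e-20 J.
Converting to eV: E = 0.3742 eV ≈ 0.374 eV.

0.374 eV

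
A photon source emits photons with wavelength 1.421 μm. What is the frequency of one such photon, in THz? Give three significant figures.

(c = 2.99792458 × 10^8 m/s.)
Convert to SI: λ = 1.421 μm = 1.421 × 10^-6 m.
The photon relation is f = c/λ, giving f = 2.110 × 10^14 Hz.
Converting to THz: f = 211.0 THz ≈ 211 THz.

211 THz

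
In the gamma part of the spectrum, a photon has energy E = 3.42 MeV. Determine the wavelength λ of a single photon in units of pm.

0.363 pm

In SI units: E = 3.42 MeV = 5.4794·10^-13 J.
For a photon λ = hc/E, so λ = 3.625·10^-13 m.
Converting to pm: λ = 0.3625 pm ≈ 0.363 pm.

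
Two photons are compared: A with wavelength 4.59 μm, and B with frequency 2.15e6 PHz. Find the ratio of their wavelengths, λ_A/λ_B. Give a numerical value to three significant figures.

3.29e7

λ_A = 4.590e-6 m (from wavelength = 4.59 μm, via λ given directly).
λ_B = 1.394e-13 m (from frequency = 2.15e6 PHz, via λ = c/f).
Ratio = 4.590e-6 / 1.394e-13 = 3.29e7.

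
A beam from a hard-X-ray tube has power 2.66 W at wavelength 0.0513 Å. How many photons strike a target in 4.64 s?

Total energy: E_total = P·t = 2.66 × 4.64 = 12.34 J.
Per-photon energy: E = 3.872·10^-14 J.
N = E_total / E_photon = 3.19·10^14.

3.19·10^14 photons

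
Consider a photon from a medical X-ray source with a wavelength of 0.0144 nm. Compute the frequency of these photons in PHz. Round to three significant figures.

Take c = 2.99792458 × 10^8 m/s.
First convert: λ = 0.0144 nm = 1.44 × 10^-11 m.
Apply f = c/λ: f = 2.082 × 10^19 Hz.
Converting to PHz: f = 20820 PHz ≈ 2.08 × 10^4 PHz.

2.08 × 10^4 PHz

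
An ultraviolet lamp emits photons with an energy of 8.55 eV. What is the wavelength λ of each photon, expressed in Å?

1450 Å

First convert: E = 8.55 eV = 1.3699e-18 J.
Apply λ = hc/E: λ = 1.450e-7 m.
Converting to Å: λ = 1450 Å ≈ 1450 Å.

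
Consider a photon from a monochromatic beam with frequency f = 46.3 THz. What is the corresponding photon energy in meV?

191 meV

(h = 6.62607015e-34 J·s, 1 eV = 1.602176634e-19 J.)
First convert: f = 46.3 THz = 4.63e13 Hz.
Since E = hf for a photon, E = 3.068e-20 J.
Converting to meV: E = 191.5 meV ≈ 191 meV.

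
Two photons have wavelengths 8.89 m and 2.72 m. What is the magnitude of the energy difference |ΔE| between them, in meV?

Using E = hc/λ: E₁ = 2.234e-26 J, E₂ = 7.303e-26 J.
|ΔE| = |2.234e-26 − 7.303e-26| = 5.07e-26 J = 3.16e-4 meV.

3.16e-4 meV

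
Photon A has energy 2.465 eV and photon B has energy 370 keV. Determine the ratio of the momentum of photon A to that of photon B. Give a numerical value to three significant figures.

6.66e-6

p_A = 1.317e-27 kg·m/s (from energy = 2.465 eV, via p = E/c).
p_B = 1.977e-22 kg·m/s (from energy = 370 keV, via p = E/c).
Ratio = 1.317e-27 / 1.977e-22 = 6.66e-6.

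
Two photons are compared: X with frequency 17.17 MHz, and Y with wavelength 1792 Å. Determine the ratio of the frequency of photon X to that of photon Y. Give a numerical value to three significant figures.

1.03 × 10^-8

f_X = 1.717 × 10^7 Hz (from frequency = 17.17 MHz, via f given directly).
f_Y = 1.673 × 10^15 Hz (from wavelength = 1792 Å, via f = c/λ).
Ratio = 1.717 × 10^7 / 1.673 × 10^15 = 1.03 × 10^-8.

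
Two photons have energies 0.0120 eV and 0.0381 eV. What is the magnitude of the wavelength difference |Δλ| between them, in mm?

0.0708 mm

Using λ = hc/E: λ₁ = 1.033e-4 m, λ₂ = 3.254e-5 m.
|Δλ| = |1.033e-4 − 3.254e-5| = 7.08e-5 m = 0.0708 mm.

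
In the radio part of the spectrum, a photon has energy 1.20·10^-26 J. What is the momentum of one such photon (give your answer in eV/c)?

(c = 2.99792458·10^8 m/s, 1 eV = 1.602176634·10^-19 J.)
Since p = E/c for a photon, p = 4.003·10^-35 kg·m/s.
Converting to eV/c: p = 7.490·10^-8 eV/c ≈ 7.49·10^-8 eV/c.

7.49·10^-8 eV/c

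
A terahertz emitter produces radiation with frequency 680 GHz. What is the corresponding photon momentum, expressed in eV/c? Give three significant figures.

2.81e-3 eV/c

Use h = 6.62607015e-34 J·s, c = 2.99792458e8 m/s, 1 eV = 1.602176634e-19 J.
Convert to SI: f = 680 GHz = 6.8e11 Hz.
Since p = hf/c for a photon, p = 1.503e-30 kg·m/s.
Converting to eV/c: p = 0.002812 eV/c ≈ 2.81e-3 eV/c.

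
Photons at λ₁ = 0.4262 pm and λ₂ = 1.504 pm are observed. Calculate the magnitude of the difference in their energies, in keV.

2080 keV

Using E = hc/λ: E₁ = 4.6608 × 10^-13 J, E₂ = 1.3208 × 10^-13 J.
|ΔE| = |4.6608 × 10^-13 − 1.3208 × 10^-13| = 3.34 × 10^-13 J = 2080 keV.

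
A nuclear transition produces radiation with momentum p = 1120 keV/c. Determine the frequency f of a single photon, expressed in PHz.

2.71e5 PHz

In SI units: p = 1120 keV/c = 5.9856e-22 kg·m/s.
Since f = pc/h for a photon, f = 2.708e20 Hz.
Converting to PHz: f = 270800 PHz ≈ 2.71e5 PHz.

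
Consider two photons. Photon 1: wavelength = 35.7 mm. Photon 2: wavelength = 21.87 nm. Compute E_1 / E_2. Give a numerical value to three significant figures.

6.13 × 10^-7

E_1 = 5.564 × 10^-24 J (from wavelength = 35.7 mm, via E = hc/λ).
E_2 = 9.083 × 10^-18 J (from wavelength = 21.87 nm, via E = hc/λ).
Ratio = 5.564 × 10^-24 / 9.083 × 10^-18 = 6.13 × 10^-7.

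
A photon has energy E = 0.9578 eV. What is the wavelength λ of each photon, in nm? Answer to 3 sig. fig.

Convert to SI: E = 0.9578 eV = 1.5346e-19 J.
For a photon λ = hc/E, so λ = 1.294e-6 m.
Converting to nm: λ = 1294 nm ≈ 1290 nm.

1290 nm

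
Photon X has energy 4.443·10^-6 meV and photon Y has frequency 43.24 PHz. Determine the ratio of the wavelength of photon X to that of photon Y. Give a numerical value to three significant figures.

λ_X = 279.1 m (from energy = 4.443·10^-6 meV, via λ = hc/E).
λ_Y = 6.933·10^-9 m (from frequency = 43.24 PHz, via λ = c/f).
Ratio = 279.1 / 6.933·10^-9 = 4.02·10^10.

4.02·10^10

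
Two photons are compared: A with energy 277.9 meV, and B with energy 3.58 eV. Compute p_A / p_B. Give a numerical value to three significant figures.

p_A = 1.485 × 10^-28 kg·m/s (from energy = 277.9 meV, via p = E/c).
p_B = 1.913 × 10^-27 kg·m/s (from energy = 3.58 eV, via p = E/c).
Ratio = 1.485 × 10^-28 / 1.913 × 10^-27 = 0.0776.

0.0776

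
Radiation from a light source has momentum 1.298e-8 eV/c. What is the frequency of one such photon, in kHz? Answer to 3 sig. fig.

(h = 6.62607015e-34 J·s, c = 2.99792458e8 m/s, 1 eV = 1.602176634e-19 J.)
In SI units: p = 1.298e-8 eV/c = 6.9369e-36 kg·m/s.
The photon relation is f = pc/h, giving f = 3.139e6 Hz.
Converting to kHz: f = 3139 kHz ≈ 3140 kHz.

3140 kHz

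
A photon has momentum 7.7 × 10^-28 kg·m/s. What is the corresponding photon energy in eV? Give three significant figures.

The photon relation is E = pc, giving E = 2.308 × 10^-19 J.
Converting to eV: E = 1.441 eV ≈ 1.44 eV.

1.44 eV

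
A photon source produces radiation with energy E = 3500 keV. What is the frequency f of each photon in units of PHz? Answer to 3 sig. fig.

First convert: E = 3500 keV = 5.6076 × 10^-13 J.
The photon relation is f = E/h, giving f = 8.463 × 10^20 Hz.
Converting to PHz: f = 846300 PHz ≈ 8.46 × 10^5 PHz.

8.46 × 10^5 PHz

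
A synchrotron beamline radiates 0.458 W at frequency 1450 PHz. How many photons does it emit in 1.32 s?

Total energy: E_total = P·t = 0.458 × 1.32 = 0.6046 J.
Per-photon energy: E = 9.608e-16 J.
N = E_total / E_photon = 6.29e14.

6.29e14 photons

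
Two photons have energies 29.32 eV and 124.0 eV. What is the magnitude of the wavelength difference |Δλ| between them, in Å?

323 Å

Using λ = hc/E: λ₁ = 4.2287e-8 m, λ₂ = 9.9987e-9 m.
|Δλ| = |4.2287e-8 − 9.9987e-9| = 3.23e-8 m = 323 Å.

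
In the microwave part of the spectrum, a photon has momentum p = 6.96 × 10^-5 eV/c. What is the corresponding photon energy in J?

1.12 × 10^-23 J

In SI units: p = 6.96 × 10^-5 eV/c = 3.7196 × 10^-32 kg·m/s.
Since E = pc for a photon, E = 1.115 × 10^-23 J.
So E ≈ 1.12 × 10^-23 J.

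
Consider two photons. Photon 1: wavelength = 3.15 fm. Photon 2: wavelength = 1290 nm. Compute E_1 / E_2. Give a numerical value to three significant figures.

4.10 × 10^8

E_1 = 6.306 × 10^-11 J (from wavelength = 3.15 fm, via E = hc/λ).
E_2 = 1.540 × 10^-19 J (from wavelength = 1290 nm, via E = hc/λ).
Ratio = 6.306 × 10^-11 / 1.540 × 10^-19 = 4.10 × 10^8.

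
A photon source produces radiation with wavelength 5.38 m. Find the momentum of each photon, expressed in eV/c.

Take h = 6.62607015e-34 J·s, c = 2.99792458e8 m/s, 1 eV = 1.602176634e-19 J.
The photon relation is p = h/λ, giving p = 1.232e-34 kg·m/s.
Converting to eV/c: p = 2.305e-7 eV/c ≈ 2.30e-7 eV/c.

2.30e-7 eV/c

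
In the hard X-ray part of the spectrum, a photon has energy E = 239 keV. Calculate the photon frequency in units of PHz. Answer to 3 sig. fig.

(h = 6.62607015e-34 J·s, 1 eV = 1.602176634e-19 J.)
In SI units: E = 239 keV = 3.8292e-14 J.
For a photon f = E/h, so f = 5.779e19 Hz.
Converting to PHz: f = 57790 PHz ≈ 5.78e4 PHz.

5.78e4 PHz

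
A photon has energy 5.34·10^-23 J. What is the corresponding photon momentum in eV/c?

3.33·10^-4 eV/c

The photon relation is p = E/c, giving p = 1.781·10^-31 kg·m/s.
Converting to eV/c: p = 3.333·10^-4 eV/c ≈ 3.33·10^-4 eV/c.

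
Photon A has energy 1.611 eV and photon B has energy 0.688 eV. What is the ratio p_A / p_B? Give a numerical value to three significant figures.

p_A = 8.610e-28 kg·m/s (from energy = 1.611 eV, via p = E/c).
p_B = 3.677e-28 kg·m/s (from energy = 0.688 eV, via p = E/c).
Ratio = 8.610e-28 / 3.677e-28 = 2.34.

2.34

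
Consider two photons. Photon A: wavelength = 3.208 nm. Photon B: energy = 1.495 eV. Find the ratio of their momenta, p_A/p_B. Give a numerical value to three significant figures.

p_A = 2.065 × 10^-25 kg·m/s (from wavelength = 3.208 nm, via p = h/λ).
p_B = 7.990 × 10^-28 kg·m/s (from energy = 1.495 eV, via p = E/c).
Ratio = 2.065 × 10^-25 / 7.990 × 10^-28 = 259.

259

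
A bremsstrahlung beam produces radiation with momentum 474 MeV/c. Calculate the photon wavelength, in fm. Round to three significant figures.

First convert: p = 474 MeV/c = 2.5332e-19 kg·m/s.
For a photon λ = h/p, so λ = 2.616e-15 m.
Converting to fm: λ = 2.616 fm ≈ 2.62 fm.

2.62 fm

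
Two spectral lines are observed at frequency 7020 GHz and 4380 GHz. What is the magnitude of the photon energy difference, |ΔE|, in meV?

Using E = hf: E₁ = 4.652 × 10^-21 J, E₂ = 2.902 × 10^-21 J.
|ΔE| = |4.652 × 10^-21 − 2.902 × 10^-21| = 1.75 × 10^-21 J = 10.9 meV.

10.9 meV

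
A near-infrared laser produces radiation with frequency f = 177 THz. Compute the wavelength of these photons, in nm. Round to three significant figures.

Convert to SI: f = 177 THz = 1.77·10^14 Hz.
For a photon λ = c/f, so λ = 1.694·10^-6 m.
Converting to nm: λ = 1694 nm ≈ 1690 nm.

1690 nm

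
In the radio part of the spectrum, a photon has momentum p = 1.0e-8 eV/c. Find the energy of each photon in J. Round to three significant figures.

In SI units: p = 1.0e-8 eV/c = 5.3443e-36 kg·m/s.
The photon relation is E = pc, giving E = 1.602e-27 J.
So E ≈ 1.60e-27 J.

1.60e-27 J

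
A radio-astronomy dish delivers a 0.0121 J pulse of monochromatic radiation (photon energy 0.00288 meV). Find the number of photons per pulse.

Per-photon energy: E = 4.614e-25 J (from energy = 0.00288 meV).
N = E_total / E_photon = 0.0121 J / 4.614e-25 J = 2.62e22.

2.62e22 photons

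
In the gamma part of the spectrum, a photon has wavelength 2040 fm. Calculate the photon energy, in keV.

608 keV

First convert: λ = 2040 fm = 2.04e-12 m.
Since E = hc/λ for a photon, E = 9.737e-14 J.
Converting to keV: E = 607.8 keV ≈ 608 keV.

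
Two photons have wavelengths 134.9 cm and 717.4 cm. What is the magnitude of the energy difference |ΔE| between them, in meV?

Using E = hc/λ: E₁ = 1.4725e-25 J, E₂ = 2.7690e-26 J.
|ΔE| = |1.4725e-25 − 2.7690e-26| = 1.20e-25 J = 7.46e-4 meV.

7.46e-4 meV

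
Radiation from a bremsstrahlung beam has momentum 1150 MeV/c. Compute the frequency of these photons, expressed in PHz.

2.78e8 PHz

First convert: p = 1150 MeV/c = 6.1459e-19 kg·m/s.
Apply f = pc/h: f = 2.781e23 Hz.
Converting to PHz: f = 2.781e8 PHz ≈ 2.78e8 PHz.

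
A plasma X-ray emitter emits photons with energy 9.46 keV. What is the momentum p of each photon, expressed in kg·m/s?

5.06 × 10^-24 kg·m/s

(c = 2.99792458 × 10^8 m/s, 1 eV = 1.602176634 × 10^-19 J.)
First convert: E = 9.46 keV = 1.5157 × 10^-15 J.
The photon relation is p = E/c, giving p = 5.056 × 10^-24 kg·m/s.
So p ≈ 5.06 × 10^-24 kg·m/s.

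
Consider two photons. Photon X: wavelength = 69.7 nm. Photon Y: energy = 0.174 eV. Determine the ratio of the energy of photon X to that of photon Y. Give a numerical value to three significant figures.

E_X = 2.850e-18 J (from wavelength = 69.7 nm, via E = hc/λ).
E_Y = 2.788e-20 J (from energy = 0.174 eV, via E given directly).
Ratio = 2.850e-18 / 2.788e-20 = 102.

102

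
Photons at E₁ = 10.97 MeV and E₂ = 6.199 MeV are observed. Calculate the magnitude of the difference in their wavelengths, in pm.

0.0870 pm

Using λ = hc/E: λ₁ = 1.1302 × 10^-13 m, λ₂ = 2.0001 × 10^-13 m.
|Δλ| = |1.1302 × 10^-13 − 2.0001 × 10^-13| = 8.70 × 10^-14 m = 0.0870 pm.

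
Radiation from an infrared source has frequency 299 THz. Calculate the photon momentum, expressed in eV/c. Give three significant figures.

Use h = 6.62607015 × 10^-34 J·s, c = 2.99792458 × 10^8 m/s, 1 eV = 1.602176634 × 10^-19 J.
First convert: f = 299 THz = 2.99 × 10^14 Hz.
The photon relation is p = hf/c, giving p = 6.609 × 10^-28 kg·m/s.
Converting to eV/c: p = 1.237 eV/c ≈ 1.24 eV/c.

1.24 eV/c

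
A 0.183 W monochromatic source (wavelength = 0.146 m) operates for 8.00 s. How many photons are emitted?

1.08 × 10^24 photons

Total energy: E_total = P·t = 0.183 × 8.00 = 1.464 J.
Per-photon energy: E = 1.361 × 10^-24 J.
N = E_total / E_photon = 1.08 × 10^24.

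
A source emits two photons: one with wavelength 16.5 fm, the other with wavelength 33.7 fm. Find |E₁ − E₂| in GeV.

Using E = hc/λ: E₁ = 1.204·10^-11 J, E₂ = 5.894·10^-12 J.
|ΔE| = |1.204·10^-11 − 5.894·10^-12| = 6.14·10^-12 J = 0.0384 GeV.

0.0384 GeV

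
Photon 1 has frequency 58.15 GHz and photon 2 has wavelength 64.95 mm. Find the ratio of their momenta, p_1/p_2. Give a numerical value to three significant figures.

12.6

p_1 = 1.285·10^-31 kg·m/s (from frequency = 58.15 GHz, via p = hf/c).
p_2 = 1.020·10^-32 kg·m/s (from wavelength = 64.95 mm, via p = h/λ).
Ratio = 1.285·10^-31 / 1.020·10^-32 = 12.6.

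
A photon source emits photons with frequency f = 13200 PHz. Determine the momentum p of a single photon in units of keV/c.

Convert to SI: f = 13200 PHz = 1.32 × 10^19 Hz.
Apply p = hf/c: p = 2.917 × 10^-23 kg·m/s.
Converting to keV/c: p = 54.59 keV/c ≈ 54.6 keV/c.

54.6 keV/c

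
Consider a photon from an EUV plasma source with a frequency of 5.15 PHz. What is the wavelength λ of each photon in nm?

58.2 nm

First convert: f = 5.15 PHz = 5.15e15 Hz.
For a photon λ = c/f, so λ = 5.821e-8 m.
Converting to nm: λ = 58.21 nm ≈ 58.2 nm.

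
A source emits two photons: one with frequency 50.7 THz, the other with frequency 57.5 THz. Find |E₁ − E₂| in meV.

28.1 meV

Using E = hf: E₁ = 3.359e-20 J, E₂ = 3.810e-20 J.
|ΔE| = |3.359e-20 − 3.810e-20| = 4.51e-21 J = 28.1 meV.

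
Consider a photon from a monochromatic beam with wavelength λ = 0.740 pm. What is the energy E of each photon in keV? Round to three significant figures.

Use h = 6.62607015e-34 J·s, c = 2.99792458e8 m/s, 1 eV = 1.602176634e-19 J.
First convert: λ = 0.740 pm = 7.40e-13 m.
For a photon E = hc/λ, so E = 2.684e-13 J.
Converting to keV: E = 1675 keV ≈ 1680 keV.

1680 keV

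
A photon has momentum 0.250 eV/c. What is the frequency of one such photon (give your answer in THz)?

(h = 6.62607015 × 10^-34 J·s, c = 2.99792458 × 10^8 m/s, 1 eV = 1.602176634 × 10^-19 J.)
In SI units: p = 0.250 eV/c = 1.3361 × 10^-28 kg·m/s.
Since f = pc/h for a photon, f = 6.045 × 10^13 Hz.
Converting to THz: f = 60.45 THz ≈ 60.4 THz.

60.4 THz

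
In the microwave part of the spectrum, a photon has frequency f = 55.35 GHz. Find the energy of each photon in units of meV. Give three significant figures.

First convert: f = 55.35 GHz = 5.535 × 10^10 Hz.
For a photon E = hf, so E = 3.668 × 10^-23 J.
Converting to meV: E = 0.2289 meV ≈ 0.229 meV.

0.229 meV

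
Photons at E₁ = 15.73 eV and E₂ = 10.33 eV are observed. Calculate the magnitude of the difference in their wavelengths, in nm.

Using λ = hc/E: λ₁ = 7.8820e-8 m, λ₂ = 1.2002e-7 m.
|Δλ| = |7.8820e-8 − 1.2002e-7| = 4.12e-8 m = 41.2 nm.

41.2 nm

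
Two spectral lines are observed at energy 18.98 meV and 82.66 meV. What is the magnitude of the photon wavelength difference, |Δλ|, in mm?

0.0503 mm

Using λ = hc/E: λ₁ = 6.5324e-5 m, λ₂ = 1.4999e-5 m.
|Δλ| = |6.5324e-5 − 1.4999e-5| = 5.03e-5 m = 0.0503 mm.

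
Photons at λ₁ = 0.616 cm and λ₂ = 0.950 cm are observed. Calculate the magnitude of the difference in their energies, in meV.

Using E = hc/λ: E₁ = 3.225 × 10^-23 J, E₂ = 2.091 × 10^-23 J.
|ΔE| = |3.225 × 10^-23 − 2.091 × 10^-23| = 1.13 × 10^-23 J = 0.0708 meV.

0.0708 meV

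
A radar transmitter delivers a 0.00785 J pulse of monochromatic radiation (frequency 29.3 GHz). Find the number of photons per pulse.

Per-photon energy: E = 1.941·10^-23 J (from frequency = 29.3 GHz).
N = E_total / E_photon = 0.00785 J / 1.941·10^-23 J = 4.04·10^20.

4.04·10^20 photons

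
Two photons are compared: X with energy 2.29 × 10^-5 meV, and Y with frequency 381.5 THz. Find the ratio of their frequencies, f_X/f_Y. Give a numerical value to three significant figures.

f_X = 5.537 × 10^6 Hz (from energy = 2.29 × 10^-5 meV, via f = E/h).
f_Y = 3.815 × 10^14 Hz (from frequency = 381.5 THz, via f given directly).
Ratio = 5.537 × 10^6 / 3.815 × 10^14 = 1.45 × 10^-8.

1.45 × 10^-8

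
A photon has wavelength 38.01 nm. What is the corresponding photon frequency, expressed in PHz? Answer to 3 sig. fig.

7.89 PHz

First convert: λ = 38.01 nm = 3.801e-8 m.
Since f = c/λ for a photon, f = 7.887e15 Hz.
Converting to PHz: f = 7.887 PHz ≈ 7.89 PHz.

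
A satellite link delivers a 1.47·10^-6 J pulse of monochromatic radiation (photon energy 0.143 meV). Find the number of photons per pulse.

Per-photon energy: E = 2.291·10^-23 J (from energy = 0.143 meV).
N = E_total / E_photon = 1.47·10^-6 J / 2.291·10^-23 J = 6.42·10^16.

6.42·10^16 photons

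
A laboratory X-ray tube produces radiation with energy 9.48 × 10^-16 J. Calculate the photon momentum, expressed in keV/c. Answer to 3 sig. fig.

5.92 keV/c

Use c = 2.99792458 × 10^8 m/s, 1 eV = 1.602176634 × 10^-19 J.
Apply p = E/c: p = 3.162 × 10^-24 kg·m/s.
Converting to keV/c: p = 5.917 keV/c ≈ 5.92 keV/c.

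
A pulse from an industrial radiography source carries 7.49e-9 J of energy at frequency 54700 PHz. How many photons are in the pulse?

2.07e5 photons

Per-photon energy: E = 3.624e-14 J (from frequency = 54700 PHz).
N = E_total / E_photon = 7.49e-9 J / 3.624e-14 J = 2.07e5.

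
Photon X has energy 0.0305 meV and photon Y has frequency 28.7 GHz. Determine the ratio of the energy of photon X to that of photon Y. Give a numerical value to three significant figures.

E_X = 4.887·10^-24 J (from energy = 0.0305 meV, via E given directly).
E_Y = 1.902·10^-23 J (from frequency = 28.7 GHz, via E = hf).
Ratio = 4.887·10^-24 / 1.902·10^-23 = 0.257.

0.257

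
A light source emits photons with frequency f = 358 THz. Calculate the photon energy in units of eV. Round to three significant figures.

Take h = 6.62607015 × 10^-34 J·s, 1 eV = 1.602176634 × 10^-19 J.
In SI units: f = 358 THz = 3.58 × 10^14 Hz.
Since E = hf for a photon, E = 2.372 × 10^-19 J.
Converting to eV: E = 1.481 eV ≈ 1.48 eV.

1.48 eV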